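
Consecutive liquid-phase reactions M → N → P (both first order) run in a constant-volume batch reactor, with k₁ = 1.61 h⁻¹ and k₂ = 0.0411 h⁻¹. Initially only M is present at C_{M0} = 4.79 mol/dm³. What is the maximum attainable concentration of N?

4.35 mol/dm³

At the optimum, C_{N,max}/C_{M0} = (k₁/k₂)^[k₂/(k₂−k₁)].
= (1.61/0.0411)^(0.0411/(0.0411−1.61)) = (39.17)^(-0.02620) = 0.9084.
C_{N,max} = 0.9084×4.79 = 4.35 mol/dm³.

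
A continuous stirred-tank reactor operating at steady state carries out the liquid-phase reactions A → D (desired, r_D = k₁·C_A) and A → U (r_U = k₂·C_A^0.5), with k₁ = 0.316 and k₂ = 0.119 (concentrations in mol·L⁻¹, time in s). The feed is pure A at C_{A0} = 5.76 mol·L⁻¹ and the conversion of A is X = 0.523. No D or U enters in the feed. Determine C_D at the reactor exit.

2.45 mol·L⁻¹

Exit C_A = C_{A0}(1−X) = 5.76×0.477 = 2.748 mol·L⁻¹.
Rates in a CSTR are evaluated at the outlet concentration: r_D = 0.316×2.748 = 0.8682, r_U = 0.119×2.748^0.5 = 0.1973.
Fraction of consumed A going to D: r_D/(r_D+r_U) = 0.8149.
C_D = 0.8149·C_{A0}·X = 0.8149×5.76×0.523 = 2.45 mol·L⁻¹.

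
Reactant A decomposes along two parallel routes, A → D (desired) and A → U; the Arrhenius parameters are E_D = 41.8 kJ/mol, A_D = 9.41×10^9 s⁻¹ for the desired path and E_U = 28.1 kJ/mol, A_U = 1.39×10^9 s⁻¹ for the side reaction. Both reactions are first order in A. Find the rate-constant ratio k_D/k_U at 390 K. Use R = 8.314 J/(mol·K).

With equal orders, S_{D/U} = k_D/k_U = (A_D/A_U)·exp[(E_U−E_D)/(RT)].
(E_U−E_D)/(RT) = (28.1−41.8)×10³/(8.314×390) = -13700/3242 = -4.225.
k_D/k_U = (9.41×10^9/1.39×10^9)·exp(-4.225) = 6.770 × 0.01462 = 0.0990.
Since E_D > E_U, raising the temperature improves selectivity toward D.

0.0990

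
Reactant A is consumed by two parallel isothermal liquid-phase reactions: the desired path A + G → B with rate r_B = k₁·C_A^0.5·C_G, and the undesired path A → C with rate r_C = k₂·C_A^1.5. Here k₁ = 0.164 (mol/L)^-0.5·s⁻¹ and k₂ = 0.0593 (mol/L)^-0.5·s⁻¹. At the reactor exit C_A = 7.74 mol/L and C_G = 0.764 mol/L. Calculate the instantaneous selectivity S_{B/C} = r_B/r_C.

S_{B/C} = r_B/r_C = (k₁·C_A^0.5·C_G)/(k₂·C_A^1.5) = (k₁/k₂)·C_A⁻¹·C_G.
= (0.164×7.740^0.5×0.7640) / (0.0593×7.740^1.5) = 0.3486/1.277 = 0.273.
The undesired path is higher order in A, so low C_A (CSTR or dilute feed) favours B.

0.273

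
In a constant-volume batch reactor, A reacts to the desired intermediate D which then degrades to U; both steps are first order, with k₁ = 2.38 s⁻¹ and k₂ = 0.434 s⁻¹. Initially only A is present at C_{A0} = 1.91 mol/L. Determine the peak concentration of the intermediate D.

For a first-order series the maximum intermediate yield is C_{D,max}/C_{A0} = (k₁/k₂)^[k₂/(k₂−k₁)].
= (2.38/0.434)^(0.434/(0.434−2.38)) = (5.484)^(-0.2230) = 0.6842.
C_{D,max} = 0.6842×1.91 = 1.31 mol/L.

1.31 mol/L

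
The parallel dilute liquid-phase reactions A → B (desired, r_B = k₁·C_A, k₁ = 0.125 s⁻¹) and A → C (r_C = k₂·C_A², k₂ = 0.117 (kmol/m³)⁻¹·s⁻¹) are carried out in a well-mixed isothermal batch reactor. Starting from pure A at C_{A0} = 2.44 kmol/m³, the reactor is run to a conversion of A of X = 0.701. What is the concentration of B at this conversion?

0.714 kmol/m³

C_A = C_{A0}(1−X) = 0.7296 kmol/m³.
Along a PFR/batch, dC_B/dC_A = −r_B/(r_B+r_C) = −k₁/(k₁+k₂·C_A).
Integrating from C_{A0} to C_A: C_B = (0.125/0.117)·ln[(0.125+0.117·2.44)/(0.125+0.117·0.730)] = 1.068·ln(0.4105/0.2104) = 0.7142 kmol/m³.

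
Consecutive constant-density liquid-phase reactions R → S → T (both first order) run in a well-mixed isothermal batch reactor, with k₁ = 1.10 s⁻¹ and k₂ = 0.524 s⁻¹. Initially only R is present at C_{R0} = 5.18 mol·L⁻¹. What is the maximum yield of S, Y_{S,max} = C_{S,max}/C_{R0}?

At the optimum, C_{S,max}/C_{R0} = (k₁/k₂)^[k₂/(k₂−k₁)].
= (1.10/0.524)^(0.524/(0.524−1.10)) = (2.099)^(-0.9097) = 0.5093.

0.509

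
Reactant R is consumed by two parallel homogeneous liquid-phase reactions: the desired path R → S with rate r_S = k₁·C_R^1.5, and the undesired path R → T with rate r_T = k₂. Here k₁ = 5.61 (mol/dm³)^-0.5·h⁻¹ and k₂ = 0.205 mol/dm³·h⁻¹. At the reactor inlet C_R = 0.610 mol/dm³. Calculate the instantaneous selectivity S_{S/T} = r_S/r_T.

S_{S/T} = r_S/r_T = (k₁·C_R^1.5)/(k₂) = (k₁/k₂)·C_R^1.5.
= (5.61×0.6100^1.5) / (0.205) = 2.673/0.2050 = 13.0.

13.0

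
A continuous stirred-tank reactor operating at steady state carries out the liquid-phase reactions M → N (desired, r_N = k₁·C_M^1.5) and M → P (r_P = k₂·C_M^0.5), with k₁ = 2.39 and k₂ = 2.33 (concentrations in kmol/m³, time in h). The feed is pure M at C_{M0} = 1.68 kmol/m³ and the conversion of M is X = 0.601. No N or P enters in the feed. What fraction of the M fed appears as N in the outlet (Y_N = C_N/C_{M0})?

0.245

Exit C_M = C_{M0}(1−X) = 1.68×0.399 = 0.6703 kmol/m³.
Rates in a CSTR are evaluated at the outlet concentration: r_N = 2.39×0.6703^1.5 = 1.312, r_P = 2.33×0.6703^0.5 = 1.908.
Fraction of consumed M going to N: r_N/(r_N+r_P) = 0.4074.
C_N = 0.4074·C_{M0}·X = 0.4074×1.68×0.601 = 0.411 kmol/m³; Y_N = C_N/C_{M0} = 0.245.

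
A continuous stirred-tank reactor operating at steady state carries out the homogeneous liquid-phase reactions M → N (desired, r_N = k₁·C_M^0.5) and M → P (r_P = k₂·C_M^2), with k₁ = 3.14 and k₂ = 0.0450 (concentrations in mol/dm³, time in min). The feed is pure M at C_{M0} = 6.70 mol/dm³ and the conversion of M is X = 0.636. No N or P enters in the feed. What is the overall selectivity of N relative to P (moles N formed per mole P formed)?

Exit C_M = C_{M0}(1−X) = 6.70×0.364 = 2.439 mol/dm³.
In a CSTR the entire volume is at exit conditions, so r_N = 3.14×2.439^0.5 = 4.904 and r_P = 0.0450×2.439^2 = 0.2676.
Overall selectivity = C_N/C_P = r_Nτ/(r_Pτ) = r_N/r_P = 18.3.

18.3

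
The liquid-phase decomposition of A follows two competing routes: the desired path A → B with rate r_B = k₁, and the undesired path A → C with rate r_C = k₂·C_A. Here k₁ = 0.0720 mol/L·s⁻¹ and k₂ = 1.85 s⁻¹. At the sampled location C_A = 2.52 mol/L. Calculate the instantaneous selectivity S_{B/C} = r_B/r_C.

S_{B/C} = r_B/r_C = (k₁)/(k₂·C_A) = (k₁/k₂)·C_A⁻¹.
= (0.0720) / (1.85×2.520) = 0.07200/4.662 = 0.0154.

0.0154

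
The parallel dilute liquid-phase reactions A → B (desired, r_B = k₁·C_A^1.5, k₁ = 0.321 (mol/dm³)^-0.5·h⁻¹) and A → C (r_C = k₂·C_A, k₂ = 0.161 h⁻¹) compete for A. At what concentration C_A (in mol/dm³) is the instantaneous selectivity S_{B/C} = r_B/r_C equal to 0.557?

S_{B/C} = (k₁/k₂)·C_A^0.5 ⇒ C_A = (S·k₂/k₁)^(2).
= (0.557×0.161/0.321)^(2) = (0.2794)^(2) = 0.0780 mol/dm³.

0.0780 mol/dm³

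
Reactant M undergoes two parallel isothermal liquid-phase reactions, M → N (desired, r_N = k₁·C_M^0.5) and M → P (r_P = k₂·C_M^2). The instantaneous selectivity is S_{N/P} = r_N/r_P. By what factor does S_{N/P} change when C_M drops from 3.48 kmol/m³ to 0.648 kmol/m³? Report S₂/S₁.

12.4

S_{N/P} = (k₁/k₂)·C_M^-1.5, so S₂/S₁ = (C_{M,2}/C_{M,1})^-1.5.
= (0.648/3.48)^(-1.5) = (0.1862)^(-1.5) = 12.4.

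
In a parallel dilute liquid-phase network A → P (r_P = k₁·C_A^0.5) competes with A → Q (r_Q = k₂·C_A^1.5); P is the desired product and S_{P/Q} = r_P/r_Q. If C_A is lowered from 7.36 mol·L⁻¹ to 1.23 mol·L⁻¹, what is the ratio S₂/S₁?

S_{P/Q} = (k₁/k₂)·C_A⁻¹, so S₂/S₁ = (C_{A,2}/C_{A,1})⁻¹.
= 7.36/1.23 = 5.98.

5.98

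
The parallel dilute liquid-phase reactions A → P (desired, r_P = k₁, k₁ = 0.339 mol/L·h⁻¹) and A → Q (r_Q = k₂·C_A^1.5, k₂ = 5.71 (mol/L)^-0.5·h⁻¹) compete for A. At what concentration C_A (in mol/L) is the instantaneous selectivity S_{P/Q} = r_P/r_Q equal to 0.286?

S_{P/Q} = (k₁/k₂)·C_A^-1.5 ⇒ C_A = (S·k₂/k₁)^(1/(-1.5)).
= (0.286×5.71/0.339)^(-0.6667) = (4.817)^(-0.6667) = 0.351 mol/L.

0.351 mol/L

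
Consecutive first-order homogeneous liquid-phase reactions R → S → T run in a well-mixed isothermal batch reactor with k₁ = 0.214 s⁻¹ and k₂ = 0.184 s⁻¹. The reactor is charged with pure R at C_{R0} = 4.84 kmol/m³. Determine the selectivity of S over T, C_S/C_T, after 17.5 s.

The intermediate concentration in a first-order A→B→C sequence is C_S = k₁C_{R0}(e^(−k₁t) − e^(−k₂t))/(k₂−k₁).
e^(−k₁t) = e^(−0.214×17.5) = e^(−3.745) = 0.02364; e^(−k₂t) = e^(−3.220) = 0.03996.
C_S = 0.214×4.84/(0.184−0.214) × (0.02364−0.03996) = (-34.53)×(-0.01632) = 0.5634 kmol/m³.
C_R = C_{R0}e^(−k₁t) = 0.1144 kmol/m³, so C_T = C_{R0}−C_R−C_S = 4.162 kmol/m³; C_S/C_T = 0.135.

0.135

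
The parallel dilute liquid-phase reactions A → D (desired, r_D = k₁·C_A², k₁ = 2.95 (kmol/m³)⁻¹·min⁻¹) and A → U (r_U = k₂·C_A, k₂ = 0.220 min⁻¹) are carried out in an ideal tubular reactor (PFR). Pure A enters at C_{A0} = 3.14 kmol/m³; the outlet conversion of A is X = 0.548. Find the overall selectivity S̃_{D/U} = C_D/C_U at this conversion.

C_A = C_{A0}(1−X) = 1.419 kmol/m³.
Along a PFR/batch, dC_U/dC_A = −r_U/(r_D+r_U) = −k₂/(k₂+k₁·C_A).
Integrating from C_{A0} to C_A: C_U = (0.220/2.95)·ln[(0.220+2.95·3.14)/(0.220+2.95·1.42)] = 0.07458·ln(9.483/4.407) = 0.05715 kmol/m³.
Then C_D = (C_{A0}−C_A) − C_U = 1.721 − 0.05715 = 1.664 kmol/m³.
S̃_{D/U} = C_D/C_U = 1.664/0.05715 = 29.1.

29.1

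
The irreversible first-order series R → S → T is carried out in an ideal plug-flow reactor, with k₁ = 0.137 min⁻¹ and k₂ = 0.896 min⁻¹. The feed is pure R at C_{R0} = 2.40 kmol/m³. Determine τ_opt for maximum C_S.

The intermediate peaks when r₁ = r₂, i.e. k₁e^(−k₁τ) = k₂e^(−k₂τ), giving τ_opt = ln(k₂/k₁)/(k₂−k₁).
= ln(0.896/0.137)/(0.896−0.137) = ln(6.540)/0.7590 = 1.878/0.7590 = 2.47 min.

2.47 min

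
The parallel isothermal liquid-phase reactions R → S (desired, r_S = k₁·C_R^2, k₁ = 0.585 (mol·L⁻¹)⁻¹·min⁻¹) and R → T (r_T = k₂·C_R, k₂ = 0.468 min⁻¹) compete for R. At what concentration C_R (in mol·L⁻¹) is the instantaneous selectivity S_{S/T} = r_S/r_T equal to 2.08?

1.66 mol·L⁻¹

S_{S/T} = (k₁/k₂)·C_R ⇒ C_R = S·k₂/k₁.
= 2.08×0.468/0.585 = 1.66 mol·L⁻¹.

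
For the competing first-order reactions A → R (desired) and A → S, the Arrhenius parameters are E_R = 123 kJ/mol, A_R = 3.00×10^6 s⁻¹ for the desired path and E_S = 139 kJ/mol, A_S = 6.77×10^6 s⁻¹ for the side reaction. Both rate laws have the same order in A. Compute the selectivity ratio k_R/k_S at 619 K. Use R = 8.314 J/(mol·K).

k_R/k_S = (A_R/A_S)·exp[−(E_R−E_S)/(RT)] = (A_R/A_S)·exp[(E_S−E_R)/(RT)].
(E_S−E_R)/(RT) = (139−123)×10³/(8.314×619) = 16000/5146 = 3.109.
k_R/k_S = (3.00×10^6/6.77×10^6)·exp(3.109) = 0.4431 × 22.40 = 9.93.
Since E_R < E_S, lowering the temperature improves selectivity toward R.

9.93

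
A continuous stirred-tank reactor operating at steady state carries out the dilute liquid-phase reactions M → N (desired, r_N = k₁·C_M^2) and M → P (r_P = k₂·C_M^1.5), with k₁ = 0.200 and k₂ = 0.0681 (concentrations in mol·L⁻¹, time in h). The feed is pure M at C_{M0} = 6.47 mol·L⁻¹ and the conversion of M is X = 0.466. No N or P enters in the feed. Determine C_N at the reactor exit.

Exit C_M = C_{M0}(1−X) = 6.47×0.534 = 3.455 mol·L⁻¹.
Rates in a CSTR are evaluated at the outlet concentration: r_N = 0.200×3.455^2 = 2.387, r_P = 0.0681×3.455^1.5 = 0.4373.
Fraction of consumed M going to N: r_N/(r_N+r_P) = 0.8452.
C_N = 0.8452·C_{M0}·X = 0.8452×6.47×0.466 = 2.55 mol·L⁻¹.

2.55 mol·L⁻¹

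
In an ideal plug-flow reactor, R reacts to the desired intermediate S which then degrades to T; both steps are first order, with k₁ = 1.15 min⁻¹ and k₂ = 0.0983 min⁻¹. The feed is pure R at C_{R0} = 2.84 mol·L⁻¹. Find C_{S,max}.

For a first-order series the maximum intermediate yield is C_{S,max}/C_{R0} = (k₁/k₂)^[k₂/(k₂−k₁)].
= (1.15/0.0983)^(0.0983/(0.0983−1.15)) = (11.70)^(-0.09347) = 0.7946.
C_{S,max} = 0.7946×2.84 = 2.26 mol·L⁻¹.

2.26 mol·L⁻¹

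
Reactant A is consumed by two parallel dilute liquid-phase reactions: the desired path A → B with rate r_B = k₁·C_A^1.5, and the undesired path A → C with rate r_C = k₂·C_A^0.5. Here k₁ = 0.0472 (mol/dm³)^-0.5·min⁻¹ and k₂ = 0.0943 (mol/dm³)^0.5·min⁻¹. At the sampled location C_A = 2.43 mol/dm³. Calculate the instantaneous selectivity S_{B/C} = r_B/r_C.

S_{B/C} = r_B/r_C = (k₁·C_A^1.5)/(k₂·C_A^0.5) = (k₁/k₂)·C_A.
= (0.0472×2.430^1.5) / (0.0943×2.430^0.5) = 0.1788/0.1470 = 1.22.

1.22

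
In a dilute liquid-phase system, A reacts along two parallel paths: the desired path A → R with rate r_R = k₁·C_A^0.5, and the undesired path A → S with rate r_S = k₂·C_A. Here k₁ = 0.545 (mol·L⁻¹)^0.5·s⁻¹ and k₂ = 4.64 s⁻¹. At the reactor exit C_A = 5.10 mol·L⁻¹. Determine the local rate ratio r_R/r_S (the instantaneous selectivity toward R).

S_{R/S} = r_R/r_S = (k₁·C_A^0.5)/(k₂·C_A) = (k₁/k₂)·C_A^-0.5.
= (0.545×5.100^0.5) / (4.64×5.100) = 1.231/23.66 = 0.0520.

0.0520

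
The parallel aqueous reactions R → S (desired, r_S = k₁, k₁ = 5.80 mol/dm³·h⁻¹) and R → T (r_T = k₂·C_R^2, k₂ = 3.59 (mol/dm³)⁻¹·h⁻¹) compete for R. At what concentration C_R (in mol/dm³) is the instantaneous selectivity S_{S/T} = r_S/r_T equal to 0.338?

S_{S/T} = (k₁/k₂)·C_R^-2 ⇒ C_R = (S·k₂/k₁)^(-0.5).
= (0.338×3.59/5.80)^(-0.5) = (0.2092)^(-0.5) = 2.19 mol/dm³.

2.19 mol/dm³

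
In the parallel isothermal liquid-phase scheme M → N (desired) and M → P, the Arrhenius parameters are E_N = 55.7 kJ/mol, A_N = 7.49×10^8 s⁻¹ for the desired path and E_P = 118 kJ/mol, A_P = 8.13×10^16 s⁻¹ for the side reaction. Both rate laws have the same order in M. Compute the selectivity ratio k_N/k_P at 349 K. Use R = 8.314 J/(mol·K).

Since both paths have the same order in M, the concentration cancels and S_{N/P} = k_N/k_P = (A_N/A_P)·exp[(E_P−E_N)/(RT)].
(E_P−E_N)/(RT) = (118−55.7)×10³/(8.314×349) = 62300/2902 = 21.47.
k_N/k_P = (7.49×10^8/8.13×10^16)·exp(21.47) = 9.213×10^-9 × 2.112×10^9 = 19.5.

19.5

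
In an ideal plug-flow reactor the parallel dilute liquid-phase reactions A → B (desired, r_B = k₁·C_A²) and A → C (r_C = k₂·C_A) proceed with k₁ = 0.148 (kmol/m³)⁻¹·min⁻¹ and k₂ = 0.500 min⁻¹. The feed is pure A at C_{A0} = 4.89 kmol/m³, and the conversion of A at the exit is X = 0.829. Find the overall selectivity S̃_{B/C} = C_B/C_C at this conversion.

C_A = C_{A0}(1−X) = 0.8362 kmol/m³.
Along a PFR/batch, dC_C/dC_A = −r_C/(r_B+r_C) = −k₂/(k₂+k₁·C_A).
Integrating from C_{A0} to C_A: C_C = (0.500/0.148)·ln[(0.500+0.148·4.89)/(0.500+0.148·0.836)] = 3.378·ln(1.224/0.6238) = 2.277 kmol/m³.
Then C_B = (C_{A0}−C_A) − C_C = 4.054 − 2.277 = 1.777 kmol/m³.
S̃_{B/C} = C_B/C_C = 1.777/2.277 = 0.781.

0.781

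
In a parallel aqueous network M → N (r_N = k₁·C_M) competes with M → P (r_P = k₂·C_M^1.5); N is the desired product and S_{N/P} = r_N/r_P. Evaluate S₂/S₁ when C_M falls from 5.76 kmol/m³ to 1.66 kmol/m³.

S_{N/P} = (k₁/k₂)·C_M^-0.5, so S₂/S₁ = (C_{M,2}/C_{M,1})^-0.5.
= (1.66/5.76)^(-0.5) = (0.2882)^(-0.5) = 1.86.

1.86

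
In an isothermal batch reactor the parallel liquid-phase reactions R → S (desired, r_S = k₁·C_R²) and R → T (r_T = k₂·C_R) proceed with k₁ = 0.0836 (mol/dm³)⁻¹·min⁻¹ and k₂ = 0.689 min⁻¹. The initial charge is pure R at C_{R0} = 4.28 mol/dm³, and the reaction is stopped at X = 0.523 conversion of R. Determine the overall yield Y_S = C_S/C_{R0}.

C_R = C_{R0}(1−X) = 2.042 mol/dm³.
Along a PFR/batch, dC_T/dC_R = −r_T/(r_S+r_T) = −k₂/(k₂+k₁·C_R).
Integrating from C_{R0} to C_R: C_T = (0.689/0.0836)·ln[(0.689+0.0836·4.28)/(0.689+0.0836·2.04)] = 8.242·ln(1.047/0.8597) = 1.623 mol/dm³.
Then C_S = (C_{R0}−C_R) − C_T = 2.238 − 1.623 = 0.6153 mol/dm³.
Y_S = C_S/C_{R0} = 0.6153/4.28 = 0.144.

0.144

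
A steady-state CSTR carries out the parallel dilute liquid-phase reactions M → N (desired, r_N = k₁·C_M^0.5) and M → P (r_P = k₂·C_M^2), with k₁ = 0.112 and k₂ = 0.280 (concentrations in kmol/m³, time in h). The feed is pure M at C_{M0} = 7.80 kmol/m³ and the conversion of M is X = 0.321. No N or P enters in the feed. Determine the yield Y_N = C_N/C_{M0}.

Exit C_M = C_{M0}(1−X) = 7.80×0.679 = 5.296 kmol/m³.
In a CSTR the entire volume is at exit conditions, so r_N = 0.112×5.296^0.5 = 0.2578 and r_P = 0.280×5.296^2 = 7.854.
Fraction of consumed M going to N: r_N/(r_N+r_P) = 0.03178.
C_N = 0.03178·C_{M0}·X = 0.03178×7.80×0.321 = 0.0796 kmol/m³; Y_N = C_N/C_{M0} = 0.0102.

0.0102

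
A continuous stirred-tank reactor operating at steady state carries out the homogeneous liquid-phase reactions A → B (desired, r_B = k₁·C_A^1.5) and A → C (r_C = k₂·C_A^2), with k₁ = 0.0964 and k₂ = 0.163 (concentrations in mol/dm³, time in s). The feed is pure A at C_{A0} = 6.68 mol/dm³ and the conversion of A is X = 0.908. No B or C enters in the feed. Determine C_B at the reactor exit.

2.61 mol/dm³

Exit C_A = C_{A0}(1−X) = 6.68×0.0920 = 0.6146 mol/dm³.
In a CSTR the entire volume is at exit conditions, so r_B = 0.0964×0.6146^1.5 = 0.04644 and r_C = 0.163×0.6146^2 = 0.06156.
Fraction of consumed A going to B: r_B/(r_B+r_C) = 0.4300.
C_B = 0.4300·C_{A0}·X = 0.4300×6.68×0.908 = 2.61 mol/dm³.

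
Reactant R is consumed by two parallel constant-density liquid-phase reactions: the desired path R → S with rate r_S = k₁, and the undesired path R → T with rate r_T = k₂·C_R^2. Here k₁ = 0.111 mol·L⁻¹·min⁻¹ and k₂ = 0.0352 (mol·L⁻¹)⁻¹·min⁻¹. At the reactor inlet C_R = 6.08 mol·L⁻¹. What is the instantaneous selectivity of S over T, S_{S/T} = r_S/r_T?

S_{S/T} = r_S/r_T = (k₁)/(k₂·C_R^2) = (k₁/k₂)·C_R^-2.
= (0.111) / (0.0352×6.080^2) = 0.1110/1.301 = 0.0853.
The undesired path is higher order in R, so low C_R (CSTR or dilute feed) favours S.

0.0853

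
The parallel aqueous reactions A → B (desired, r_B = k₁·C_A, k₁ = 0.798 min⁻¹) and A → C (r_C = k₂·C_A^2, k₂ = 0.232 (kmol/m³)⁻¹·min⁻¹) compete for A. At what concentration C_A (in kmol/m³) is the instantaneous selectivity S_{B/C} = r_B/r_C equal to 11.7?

S_{B/C} = (k₁/k₂)·C_A⁻¹ ⇒ C_A = (S·k₂/k₁)^(-1).
= (11.7×0.232/0.798)^(-1) = (3.402)^(-1) = 0.294 kmol/m³.

0.294 kmol/m³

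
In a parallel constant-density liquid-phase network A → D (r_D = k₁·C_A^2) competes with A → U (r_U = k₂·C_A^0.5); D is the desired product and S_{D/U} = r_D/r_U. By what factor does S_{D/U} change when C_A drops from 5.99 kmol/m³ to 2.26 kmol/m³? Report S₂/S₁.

S_{D/U} = (k₁/k₂)·C_A^1.5, so S₂/S₁ = (C_{A,2}/C_{A,1})^1.5.
= (2.26/5.99)^1.5 = (0.3773)^1.5 = 0.232.
Selectivity toward D falls as C_A falls — high-concentration operation is favoured.

0.232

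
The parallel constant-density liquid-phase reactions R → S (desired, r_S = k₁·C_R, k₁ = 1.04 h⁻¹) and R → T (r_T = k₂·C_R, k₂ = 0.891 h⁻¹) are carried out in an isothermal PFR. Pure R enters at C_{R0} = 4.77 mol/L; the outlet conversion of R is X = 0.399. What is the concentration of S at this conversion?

C_R = C_{R0}(1−X) = 2.867 mol/L.
Both paths are first order in R, so the instantaneous fraction to S is constant: dC_S/d(−C_R) = k₁/(k₁+k₂) = 0.5386.
C_S = 0.5386·(C_{R0}−C_R) = 0.5386×1.903 = 1.03 mol/L.

1.03 mol/L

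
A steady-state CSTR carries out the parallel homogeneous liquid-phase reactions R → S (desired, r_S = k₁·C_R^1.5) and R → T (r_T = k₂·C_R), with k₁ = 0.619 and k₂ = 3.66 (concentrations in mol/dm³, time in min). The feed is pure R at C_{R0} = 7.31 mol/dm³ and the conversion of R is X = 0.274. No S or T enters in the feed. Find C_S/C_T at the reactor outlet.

Exit C_R = C_{R0}(1−X) = 7.31×0.726 = 5.307 mol/dm³.
A CSTR operates uniformly at the exit composition, giving r_S = 7.568 and r_T = 19.42 (each k·C_R^n at C_R = 5.307).
Overall selectivity = C_S/C_T = r_Sτ/(r_Tτ) = r_S/r_T = 0.390.

0.390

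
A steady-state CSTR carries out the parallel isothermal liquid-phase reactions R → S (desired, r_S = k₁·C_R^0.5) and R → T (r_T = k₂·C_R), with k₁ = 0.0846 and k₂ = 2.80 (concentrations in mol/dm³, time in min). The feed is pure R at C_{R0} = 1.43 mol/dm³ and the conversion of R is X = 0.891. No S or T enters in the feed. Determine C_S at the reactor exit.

Exit C_R = C_{R0}(1−X) = 1.43×0.109 = 0.1559 mol/dm³.
A CSTR operates uniformly at the exit composition, giving r_S = 0.03340 and r_T = 0.4364 (each k·C_R^n at C_R = 0.1559).
Fraction of consumed R going to S: r_S/(r_S+r_T) = 0.07109.
C_S = 0.07109·C_{R0}·X = 0.07109×1.43×0.891 = 0.0906 mol/dm³.

0.0906 mol/dm³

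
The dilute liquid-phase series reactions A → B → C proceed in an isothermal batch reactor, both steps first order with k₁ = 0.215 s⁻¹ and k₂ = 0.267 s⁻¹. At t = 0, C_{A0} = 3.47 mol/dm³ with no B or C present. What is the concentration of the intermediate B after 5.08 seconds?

1.12 mol/dm³

Solving the coupled first-order balances gives C_B(t) = [k₁/(k₂−k₁)]·C_{A0}·(e^(−k₁t) − e^(−k₂t)).
e^(−k₁t) = e^(−0.215×5.08) = e^(−1.092) = 0.3355; e^(−k₂t) = e^(−1.356) = 0.2576.
C_B = 0.215×3.47/(0.267−0.215) × (0.3355−0.2576) = 14.35×0.07788 = 1.117 mol/dm³.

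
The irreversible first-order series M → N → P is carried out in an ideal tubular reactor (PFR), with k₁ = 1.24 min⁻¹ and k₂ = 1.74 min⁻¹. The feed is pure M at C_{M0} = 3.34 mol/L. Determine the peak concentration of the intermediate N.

For a first-order series the maximum intermediate yield is C_{N,max}/C_{M0} = (k₁/k₂)^[k₂/(k₂−k₁)].
= (1.24/1.74)^(1.74/(1.74−1.24)) = (0.7126)^(3.480) = 0.3076.
C_{N,max} = 0.3076×3.34 = 1.03 mol/L.

1.03 mol/L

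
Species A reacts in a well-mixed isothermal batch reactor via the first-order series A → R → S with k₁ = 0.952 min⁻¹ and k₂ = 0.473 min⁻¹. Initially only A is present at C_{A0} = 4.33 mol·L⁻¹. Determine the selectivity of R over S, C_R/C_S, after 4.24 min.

0.310

The intermediate concentration in a first-order A→B→C sequence is C_R = k₁C_{A0}(e^(−k₁t) − e^(−k₂t))/(k₂−k₁).
e^(−k₁t) = e^(−0.952×4.24) = e^(−4.036) = 0.01766; e^(−k₂t) = e^(−2.006) = 0.1346.
C_R = 0.952×4.33/(0.473−0.952) × (0.01766−0.1346) = (-8.606)×(-0.1169) = 1.006 mol·L⁻¹.
C_A = C_{A0}e^(−k₁t) = 0.07647 mol·L⁻¹, so C_S = C_{A0}−C_A−C_R = 3.247 mol·L⁻¹; C_R/C_S = 0.310.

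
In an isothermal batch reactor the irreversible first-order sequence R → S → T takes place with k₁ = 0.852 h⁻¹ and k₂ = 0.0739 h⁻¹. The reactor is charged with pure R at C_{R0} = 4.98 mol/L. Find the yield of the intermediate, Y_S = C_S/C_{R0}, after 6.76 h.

For first-order series with pure R initially, C_S(t) = k₁C_{R0}/(k₂−k₁)·(e^(−k₁t) − e^(−k₂t)).
e^(−k₁t) = e^(−0.852×6.76) = e^(−5.760) = 0.003153; e^(−k₂t) = e^(−0.4996) = 0.6068.
C_S = 0.852×4.98/(0.0739−0.852) × (0.003153−0.6068) = (-5.453)×(-0.6036) = 3.292 mol/L.
Y_S = C_S/C_{R0} = 3.292/4.98 = 0.661.

0.661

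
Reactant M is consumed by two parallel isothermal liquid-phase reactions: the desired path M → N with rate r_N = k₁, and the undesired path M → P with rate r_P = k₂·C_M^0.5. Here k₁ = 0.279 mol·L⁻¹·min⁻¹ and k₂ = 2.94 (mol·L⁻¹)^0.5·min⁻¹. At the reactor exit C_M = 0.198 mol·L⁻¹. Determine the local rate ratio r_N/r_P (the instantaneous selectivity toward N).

S_{N/P} = r_N/r_P = (k₁)/(k₂·C_M^0.5) = (k₁/k₂)·C_M^-0.5.
= (0.279) / (2.94×0.1980^0.5) = 0.2790/1.308 = 0.213.
The undesired path is higher order in M, so low C_M (CSTR or dilute feed) favours N.

0.213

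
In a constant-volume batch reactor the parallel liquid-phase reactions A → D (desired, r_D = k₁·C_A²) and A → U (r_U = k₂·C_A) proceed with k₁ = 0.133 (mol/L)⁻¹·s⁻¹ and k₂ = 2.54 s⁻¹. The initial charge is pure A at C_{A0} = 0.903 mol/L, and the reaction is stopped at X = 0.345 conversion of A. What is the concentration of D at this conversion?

C_A = C_{A0}(1−X) = 0.5915 mol/L.
Along a PFR/batch, dC_U/dC_A = −r_U/(r_D+r_U) = −k₂/(k₂+k₁·C_A).
Integrating from C_{A0} to C_A: C_U = (2.54/0.133)·ln[(2.54+0.133·0.903)/(2.54+0.133·0.591)] = 19.10·ln(2.660/2.619) = 0.2998 mol/L.
Then C_D = (C_{A0}−C_A) − C_U = 0.3115 − 0.2998 = 0.01172 mol/L.

0.0117 mol/L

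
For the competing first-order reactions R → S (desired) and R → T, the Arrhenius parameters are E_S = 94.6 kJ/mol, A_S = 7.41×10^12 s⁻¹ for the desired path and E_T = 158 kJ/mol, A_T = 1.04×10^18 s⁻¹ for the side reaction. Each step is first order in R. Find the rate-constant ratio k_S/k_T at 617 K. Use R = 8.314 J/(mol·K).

With equal orders, S_{S/T} = k_S/k_T = (A_S/A_T)·exp[(E_T−E_S)/(RT)].
(E_T−E_S)/(RT) = (158−94.6)×10³/(8.314×617) = 63400/5130 = 12.36.
k_S/k_T = (7.41×10^12/1.04×10^18)·exp(12.36) = 7.125×10^-6 × 2.331×10^5 = 1.66.

1.66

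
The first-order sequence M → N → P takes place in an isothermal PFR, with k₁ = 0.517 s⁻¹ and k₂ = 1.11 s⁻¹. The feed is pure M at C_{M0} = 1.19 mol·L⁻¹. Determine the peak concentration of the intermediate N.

0.285 mol·L⁻¹

For a first-order series the maximum intermediate yield is C_{N,max}/C_{M0} = (k₁/k₂)^[k₂/(k₂−k₁)].
= (0.517/1.11)^(1.11/(1.11−0.517)) = (0.4658)^(1.872) = 0.2393.
C_{N,max} = 0.2393×1.19 = 0.285 mol·L⁻¹.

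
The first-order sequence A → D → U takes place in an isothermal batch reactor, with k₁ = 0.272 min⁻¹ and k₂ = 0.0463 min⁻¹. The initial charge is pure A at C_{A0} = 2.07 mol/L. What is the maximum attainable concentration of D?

At the optimum, C_{D,max}/C_{A0} = (k₁/k₂)^[k₂/(k₂−k₁)].
= (0.272/0.0463)^(0.0463/(0.0463−0.272)) = (5.875)^(-0.2051) = 0.6954.
C_{D,max} = 0.6954×2.07 = 1.44 mol/L.

1.44 mol/L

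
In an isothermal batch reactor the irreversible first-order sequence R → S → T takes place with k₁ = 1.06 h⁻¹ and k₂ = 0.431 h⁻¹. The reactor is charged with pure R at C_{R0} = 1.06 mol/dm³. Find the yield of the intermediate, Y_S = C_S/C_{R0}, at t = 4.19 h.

The intermediate concentration in a first-order A→B→C sequence is C_S = k₁C_{R0}(e^(−k₁t) − e^(−k₂t))/(k₂−k₁).
e^(−k₁t) = e^(−1.06×4.19) = e^(−4.441) = 0.01178; e^(−k₂t) = e^(−1.806) = 0.1643.
C_S = 1.06×1.06/(0.431−1.06) × (0.01178−0.1643) = (-1.786)×(-0.1525) = 0.2725 mol/dm³.
Y_S = C_S/C_{R0} = 0.2725/1.06 = 0.257.

0.257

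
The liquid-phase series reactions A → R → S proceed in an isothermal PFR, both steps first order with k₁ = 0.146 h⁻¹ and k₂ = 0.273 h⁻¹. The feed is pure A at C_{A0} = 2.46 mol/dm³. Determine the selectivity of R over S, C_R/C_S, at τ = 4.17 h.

For first-order series with pure A initially, C_R(τ) = k₁C_{A0}/(k₂−k₁)·(e^(−k₁τ) − e^(−k₂τ)).
e^(−k₁τ) = e^(−0.146×4.17) = e^(−0.6088) = 0.5440; e^(−k₂τ) = e^(−1.138) = 0.3203.
C_R = 0.146×2.46/(0.273−0.146) × (0.5440−0.3203) = 2.828×0.2237 = 0.6325 mol/dm³.
C_A = C_{A0}e^(−k₁τ) = 1.338 mol/dm³, so C_S = C_{A0}−C_A−C_R = 0.4892 mol/dm³; C_R/C_S = 1.29.

1.29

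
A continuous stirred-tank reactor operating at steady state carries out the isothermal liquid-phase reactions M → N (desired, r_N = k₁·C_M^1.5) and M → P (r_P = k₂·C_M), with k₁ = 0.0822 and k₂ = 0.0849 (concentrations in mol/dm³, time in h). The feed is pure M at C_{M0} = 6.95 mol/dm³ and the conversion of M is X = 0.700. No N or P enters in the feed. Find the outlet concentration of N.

Exit C_M = C_{M0}(1−X) = 6.95×0.300 = 2.085 mol/dm³.
In a CSTR the entire volume is at exit conditions, so r_N = 0.0822×2.085^1.5 = 0.2475 and r_P = 0.0849×2.085 = 0.1770.
Fraction of consumed M going to N: r_N/(r_N+r_P) = 0.5830.
C_N = 0.5830·C_{M0}·X = 0.5830×6.95×0.700 = 2.84 mol/dm³.

2.84 mol/dm³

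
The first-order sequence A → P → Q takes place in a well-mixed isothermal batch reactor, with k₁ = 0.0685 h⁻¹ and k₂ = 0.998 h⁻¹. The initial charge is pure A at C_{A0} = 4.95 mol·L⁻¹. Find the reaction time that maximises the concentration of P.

2.88 h

The intermediate peaks when r₁ = r₂, i.e. k₁e^(−k₁t) = k₂e^(−k₂t), giving t_opt = ln(k₂/k₁)/(k₂−k₁).
= ln(0.998/0.0685)/(0.998−0.0685) = ln(14.57)/0.9295 = 2.679/0.9295 = 2.88 h.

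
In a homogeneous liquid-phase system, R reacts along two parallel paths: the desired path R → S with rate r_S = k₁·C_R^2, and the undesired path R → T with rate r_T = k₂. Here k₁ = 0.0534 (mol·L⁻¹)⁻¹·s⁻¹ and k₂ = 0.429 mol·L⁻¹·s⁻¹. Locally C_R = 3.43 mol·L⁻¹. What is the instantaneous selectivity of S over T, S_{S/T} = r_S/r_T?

1.46

S_{S/T} = r_S/r_T = (k₁·C_R^2)/(k₂) = (k₁/k₂)·C_R^2.
= (0.0534×3.430^2) / (0.429) = 0.6282/0.4290 = 1.46.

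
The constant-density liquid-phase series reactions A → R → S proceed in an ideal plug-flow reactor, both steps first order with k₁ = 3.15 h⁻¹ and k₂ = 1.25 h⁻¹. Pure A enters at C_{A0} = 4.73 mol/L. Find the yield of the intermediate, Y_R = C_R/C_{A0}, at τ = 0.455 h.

0.543

For first-order series with pure A initially, C_R(τ) = k₁C_{A0}/(k₂−k₁)·(e^(−k₁τ) − e^(−k₂τ)).
e^(−k₁τ) = e^(−3.15×0.455) = e^(−1.433) = 0.2385; e^(−k₂τ) = e^(−0.5687) = 0.5662.
C_R = 3.15×4.73/(1.25−3.15) × (0.2385−0.5662) = (-7.842)×(-0.3277) = 2.570 mol/L.
Y_R = C_R/C_{A0} = 2.570/4.73 = 0.543.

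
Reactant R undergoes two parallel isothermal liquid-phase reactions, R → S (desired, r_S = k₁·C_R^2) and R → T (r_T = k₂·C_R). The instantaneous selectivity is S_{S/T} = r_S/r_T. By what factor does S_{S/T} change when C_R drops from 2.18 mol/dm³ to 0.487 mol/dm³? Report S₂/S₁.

S_{S/T} = (k₁/k₂)·C_R, so S₂/S₁ = (C_{R,2}/C_{R,1}).
= 0.487/2.18 = 0.223.

0.223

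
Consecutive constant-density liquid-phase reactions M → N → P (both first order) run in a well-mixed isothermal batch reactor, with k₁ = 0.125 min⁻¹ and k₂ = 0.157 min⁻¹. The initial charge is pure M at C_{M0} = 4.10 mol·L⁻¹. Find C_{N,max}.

For a first-order series the maximum intermediate yield is C_{N,max}/C_{M0} = (k₁/k₂)^[k₂/(k₂−k₁)].
= (0.125/0.157)^(0.157/(0.157−0.125)) = (0.7962)^(4.906) = 0.3268.
C_{N,max} = 0.3268×4.10 = 1.34 mol·L⁻¹.

1.34 mol·L⁻¹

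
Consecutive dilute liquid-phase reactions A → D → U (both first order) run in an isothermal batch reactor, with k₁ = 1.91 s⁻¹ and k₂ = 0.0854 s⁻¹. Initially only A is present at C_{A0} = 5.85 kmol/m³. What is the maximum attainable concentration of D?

5.06 kmol/m³

For a first-order series the maximum intermediate yield is C_{D,max}/C_{A0} = (k₁/k₂)^[k₂/(k₂−k₁)].
= (1.91/0.0854)^(0.0854/(0.0854−1.91)) = (22.37)^(-0.04680) = 0.8646.
C_{D,max} = 0.8646×5.85 = 5.06 kmol/m³.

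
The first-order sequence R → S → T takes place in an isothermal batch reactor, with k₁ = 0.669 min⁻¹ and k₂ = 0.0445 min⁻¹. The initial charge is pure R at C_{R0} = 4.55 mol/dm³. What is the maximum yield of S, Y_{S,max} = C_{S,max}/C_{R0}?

0.824

For a first-order series the maximum intermediate yield is C_{S,max}/C_{R0} = (k₁/k₂)^[k₂/(k₂−k₁)].
= (0.669/0.0445)^(0.0445/(0.0445−0.669)) = (15.03)^(-0.07126) = 0.8244.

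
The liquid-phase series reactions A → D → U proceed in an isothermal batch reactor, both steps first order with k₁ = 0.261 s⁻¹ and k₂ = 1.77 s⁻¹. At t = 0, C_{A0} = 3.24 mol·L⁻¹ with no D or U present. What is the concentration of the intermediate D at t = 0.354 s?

For first-order series with pure A initially, C_D(t) = k₁C_{A0}/(k₂−k₁)·(e^(−k₁t) − e^(−k₂t)).
e^(−k₁t) = e^(−0.261×0.354) = e^(−0.09239) = 0.9117; e^(−k₂t) = e^(−0.6266) = 0.5344.
C_D = 0.261×3.24/(1.77−0.261) × (0.9117−0.5344) = 0.5604×0.3773 = 0.2115 mol·L⁻¹.

0.211 mol·L⁻¹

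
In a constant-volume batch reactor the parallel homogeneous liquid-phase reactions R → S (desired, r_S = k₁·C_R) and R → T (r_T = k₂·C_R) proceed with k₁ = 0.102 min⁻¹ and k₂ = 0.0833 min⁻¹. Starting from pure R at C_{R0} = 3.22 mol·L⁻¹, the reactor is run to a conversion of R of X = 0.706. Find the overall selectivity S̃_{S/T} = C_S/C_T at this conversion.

1.22

C_R = C_{R0}(1−X) = 0.9467 mol·L⁻¹.
Both paths are first order in R, so the instantaneous fraction to S is constant: dC_S/d(−C_R) = k₁/(k₁+k₂) = 0.5505.
C_S = 0.5505·(C_{R0}−C_R) = 0.5505×2.273 = 1.25 mol·L⁻¹.
C_T = (C_{R0}−C_R)−C_S = 1.022 mol·L⁻¹; S̃_{S/T} = 1.251/1.022 = 1.22.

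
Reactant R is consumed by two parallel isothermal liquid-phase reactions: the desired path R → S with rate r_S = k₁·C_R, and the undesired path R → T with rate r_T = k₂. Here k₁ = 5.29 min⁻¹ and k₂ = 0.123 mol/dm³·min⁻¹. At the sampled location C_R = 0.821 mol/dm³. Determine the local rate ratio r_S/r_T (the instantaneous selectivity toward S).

35.3

S_{S/T} = r_S/r_T = (k₁·C_R)/(k₂) = (k₁/k₂)·C_R.
= (5.29×0.8210) / (0.123) = 4.343/0.1230 = 35.3.
Since the desired path is higher order in R, keeping C_R high (PFR or concentrated feed) favours S.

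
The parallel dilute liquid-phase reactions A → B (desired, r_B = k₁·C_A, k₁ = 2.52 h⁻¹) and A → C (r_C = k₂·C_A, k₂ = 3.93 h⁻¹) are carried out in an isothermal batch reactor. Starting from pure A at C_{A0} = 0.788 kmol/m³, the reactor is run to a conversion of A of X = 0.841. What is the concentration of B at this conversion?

0.259 kmol/m³

C_A = C_{A0}(1−X) = 0.1253 kmol/m³.
Both paths are first order in A, so the instantaneous fraction to B is constant: dC_B/d(−C_A) = k₁/(k₁+k₂) = 0.3907.
C_B = 0.3907·(C_{A0}−C_A) = 0.3907×0.6627 = 0.259 kmol/m³.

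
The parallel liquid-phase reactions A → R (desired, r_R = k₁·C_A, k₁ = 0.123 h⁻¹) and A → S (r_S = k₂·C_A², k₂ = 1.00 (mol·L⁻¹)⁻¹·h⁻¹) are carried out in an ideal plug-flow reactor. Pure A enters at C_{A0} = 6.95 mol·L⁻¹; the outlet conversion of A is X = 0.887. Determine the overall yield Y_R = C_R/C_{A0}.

C_A = C_{A0}(1−X) = 0.7853 mol·L⁻¹.
Along a PFR/batch, dC_R/dC_A = −r_R/(r_R+r_S) = −k₁/(k₁+k₂·C_A).
Integrating from C_{A0} to C_A: C_R = (0.123/1.00)·ln[(0.123+1.00·6.95)/(0.123+1.00·0.785)] = 0.1230·ln(7.073/0.9083) = 0.2524 mol·L⁻¹.
Y_R = C_R/C_{A0} = 0.2524/6.95 = 0.0363.

0.0363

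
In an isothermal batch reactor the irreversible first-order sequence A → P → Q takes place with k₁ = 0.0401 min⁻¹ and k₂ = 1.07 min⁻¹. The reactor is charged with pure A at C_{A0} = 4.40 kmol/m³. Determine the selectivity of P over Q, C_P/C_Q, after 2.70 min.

0.469

The intermediate concentration in a first-order A→B→C sequence is C_P = k₁C_{A0}(e^(−k₁t) − e^(−k₂t))/(k₂−k₁).
e^(−k₁t) = e^(−0.0401×2.70) = e^(−0.1083) = 0.8974; e^(−k₂t) = e^(−2.889) = 0.05563.
C_P = 0.0401×4.40/(1.07−0.0401) × (0.8974−0.05563) = 0.1713×0.8418 = 0.1442 kmol/m³.
C_A = C_{A0}e^(−k₁t) = 3.948 kmol/m³, so C_Q = C_{A0}−C_A−C_P = 0.3073 kmol/m³; C_P/C_Q = 0.469.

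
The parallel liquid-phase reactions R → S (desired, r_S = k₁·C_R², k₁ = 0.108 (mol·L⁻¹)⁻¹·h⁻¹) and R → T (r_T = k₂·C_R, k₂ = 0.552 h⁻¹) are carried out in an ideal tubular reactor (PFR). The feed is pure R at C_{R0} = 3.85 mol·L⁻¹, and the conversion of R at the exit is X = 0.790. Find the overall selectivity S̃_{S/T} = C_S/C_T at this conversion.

0.435

C_R = C_{R0}(1−X) = 0.8085 mol·L⁻¹.
Along a PFR/batch, dC_T/dC_R = −r_T/(r_S+r_T) = −k₂/(k₂+k₁·C_R).
Integrating from C_{R0} to C_R: C_T = (0.552/0.108)·ln[(0.552+0.108·3.85)/(0.552+0.108·0.808)] = 5.111·ln(0.9678/0.6393) = 2.119 mol·L⁻¹.
Then C_S = (C_{R0}−C_R) − C_T = 3.042 − 2.119 = 0.9223 mol·L⁻¹.
S̃_{S/T} = C_S/C_T = 0.9223/2.119 = 0.435.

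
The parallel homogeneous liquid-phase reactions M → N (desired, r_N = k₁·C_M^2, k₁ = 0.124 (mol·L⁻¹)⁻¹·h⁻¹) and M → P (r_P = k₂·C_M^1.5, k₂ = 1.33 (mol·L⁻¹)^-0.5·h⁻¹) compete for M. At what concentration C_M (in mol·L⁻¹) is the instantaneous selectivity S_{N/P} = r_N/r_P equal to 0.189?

S_{N/P} = (k₁/k₂)·C_M^0.5 ⇒ C_M = (S·k₂/k₁)^(2).
= (0.189×1.33/0.124)^(2) = (2.027)^(2) = 4.11 mol·L⁻¹.

4.11 mol·L⁻¹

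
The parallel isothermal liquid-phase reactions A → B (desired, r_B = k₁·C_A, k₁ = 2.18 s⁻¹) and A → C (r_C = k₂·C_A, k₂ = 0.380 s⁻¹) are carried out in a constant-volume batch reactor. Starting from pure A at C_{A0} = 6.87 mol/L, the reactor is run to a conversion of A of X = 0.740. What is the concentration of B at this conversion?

4.33 mol/L

C_A = C_{A0}(1−X) = 1.786 mol/L.
Both paths are first order in A, so the instantaneous fraction to B is constant: dC_B/d(−C_A) = k₁/(k₁+k₂) = 0.8516.
C_B = 0.8516·(C_{A0}−C_A) = 0.8516×5.084 = 4.33 mol/L.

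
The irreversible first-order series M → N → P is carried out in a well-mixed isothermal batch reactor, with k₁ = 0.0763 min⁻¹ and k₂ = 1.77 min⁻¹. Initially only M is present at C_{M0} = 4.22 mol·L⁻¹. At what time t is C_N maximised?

For first-order series the maximum of C_N occurs at t_opt = ln(k₂/k₁)/(k₂−k₁).
= ln(1.77/0.0763)/(1.77−0.0763) = ln(23.20)/1.694 = 3.144/1.694 = 1.86 min.

1.86 min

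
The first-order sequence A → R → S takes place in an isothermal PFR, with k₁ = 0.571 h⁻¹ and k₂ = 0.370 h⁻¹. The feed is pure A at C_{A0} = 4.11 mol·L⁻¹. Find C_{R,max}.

1.85 mol·L⁻¹

At the optimum, C_{R,max}/C_{A0} = (k₁/k₂)^[k₂/(k₂−k₁)].
= (0.571/0.370)^(0.370/(0.370−0.571)) = (1.543)^(-1.841) = 0.4499.
C_{R,max} = 0.4499×4.11 = 1.85 mol·L⁻¹.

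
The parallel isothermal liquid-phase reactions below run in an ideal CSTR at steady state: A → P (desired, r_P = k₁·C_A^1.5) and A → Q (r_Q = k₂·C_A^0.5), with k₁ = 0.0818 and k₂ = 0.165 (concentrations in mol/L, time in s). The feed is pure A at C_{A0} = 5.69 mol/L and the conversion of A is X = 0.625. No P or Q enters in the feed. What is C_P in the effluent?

Exit C_A = C_{A0}(1−X) = 5.69×0.375 = 2.134 mol/L.
In a CSTR the entire volume is at exit conditions, so r_P = 0.0818×2.134^1.5 = 0.2550 and r_Q = 0.165×2.134^0.5 = 0.2410.
Fraction of consumed A going to P: r_P/(r_P+r_Q) = 0.5140.
C_P = 0.5140·C_{A0}·X = 0.5140×5.69×0.625 = 1.83 mol/L.

1.83 mol/L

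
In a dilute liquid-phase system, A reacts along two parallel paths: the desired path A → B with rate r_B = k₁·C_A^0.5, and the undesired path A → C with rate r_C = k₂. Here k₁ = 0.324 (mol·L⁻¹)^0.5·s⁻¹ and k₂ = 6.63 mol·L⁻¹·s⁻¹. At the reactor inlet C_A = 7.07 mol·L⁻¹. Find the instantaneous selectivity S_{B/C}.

0.130

S_{B/C} = r_B/r_C = (k₁·C_A^0.5)/(k₂) = (k₁/k₂)·C_A^0.5.
= (0.324×7.070^0.5) / (6.63) = 0.8615/6.630 = 0.130.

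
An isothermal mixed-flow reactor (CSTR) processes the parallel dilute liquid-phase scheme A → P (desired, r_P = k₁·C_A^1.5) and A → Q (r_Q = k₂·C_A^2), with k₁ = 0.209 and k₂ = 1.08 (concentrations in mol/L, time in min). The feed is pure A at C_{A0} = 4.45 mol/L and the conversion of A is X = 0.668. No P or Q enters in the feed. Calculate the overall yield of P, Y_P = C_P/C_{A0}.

0.0917

Exit C_A = C_{A0}(1−X) = 4.45×0.332 = 1.477 mol/L.
A CSTR operates uniformly at the exit composition, giving r_P = 0.3753 and r_Q = 2.357 (each k·C_A^n at C_A = 1.477).
Fraction of consumed A going to P: r_P/(r_P+r_Q) = 0.1373.
C_P = 0.1373·C_{A0}·X = 0.1373×4.45×0.668 = 0.408 mol/L; Y_P = C_P/C_{A0} = 0.0917.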